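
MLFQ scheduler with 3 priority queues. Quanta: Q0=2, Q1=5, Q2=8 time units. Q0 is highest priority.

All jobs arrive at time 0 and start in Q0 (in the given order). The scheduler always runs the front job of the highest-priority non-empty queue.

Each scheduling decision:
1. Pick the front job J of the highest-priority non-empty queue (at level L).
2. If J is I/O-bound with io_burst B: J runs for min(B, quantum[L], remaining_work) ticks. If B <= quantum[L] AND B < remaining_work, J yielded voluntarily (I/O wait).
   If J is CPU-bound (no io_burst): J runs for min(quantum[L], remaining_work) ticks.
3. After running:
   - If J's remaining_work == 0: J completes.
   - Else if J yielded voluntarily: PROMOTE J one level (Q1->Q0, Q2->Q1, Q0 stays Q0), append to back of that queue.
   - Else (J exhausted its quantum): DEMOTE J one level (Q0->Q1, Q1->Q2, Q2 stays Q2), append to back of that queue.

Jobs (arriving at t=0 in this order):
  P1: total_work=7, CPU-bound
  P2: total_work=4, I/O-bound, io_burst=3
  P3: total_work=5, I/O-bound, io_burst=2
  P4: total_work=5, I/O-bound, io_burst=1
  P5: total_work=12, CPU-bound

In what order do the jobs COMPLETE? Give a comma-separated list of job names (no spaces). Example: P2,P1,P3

Answer: P3,P4,P1,P2,P5

Derivation:
t=0-2: P1@Q0 runs 2, rem=5, quantum used, demote→Q1. Q0=[P2,P3,P4,P5] Q1=[P1] Q2=[]
t=2-4: P2@Q0 runs 2, rem=2, quantum used, demote→Q1. Q0=[P3,P4,P5] Q1=[P1,P2] Q2=[]
t=4-6: P3@Q0 runs 2, rem=3, I/O yield, promote→Q0. Q0=[P4,P5,P3] Q1=[P1,P2] Q2=[]
t=6-7: P4@Q0 runs 1, rem=4, I/O yield, promote→Q0. Q0=[P5,P3,P4] Q1=[P1,P2] Q2=[]
t=7-9: P5@Q0 runs 2, rem=10, quantum used, demote→Q1. Q0=[P3,P4] Q1=[P1,P2,P5] Q2=[]
t=9-11: P3@Q0 runs 2, rem=1, I/O yield, promote→Q0. Q0=[P4,P3] Q1=[P1,P2,P5] Q2=[]
t=11-12: P4@Q0 runs 1, rem=3, I/O yield, promote→Q0. Q0=[P3,P4] Q1=[P1,P2,P5] Q2=[]
t=12-13: P3@Q0 runs 1, rem=0, completes. Q0=[P4] Q1=[P1,P2,P5] Q2=[]
t=13-14: P4@Q0 runs 1, rem=2, I/O yield, promote→Q0. Q0=[P4] Q1=[P1,P2,P5] Q2=[]
t=14-15: P4@Q0 runs 1, rem=1, I/O yield, promote→Q0. Q0=[P4] Q1=[P1,P2,P5] Q2=[]
t=15-16: P4@Q0 runs 1, rem=0, completes. Q0=[] Q1=[P1,P2,P5] Q2=[]
t=16-21: P1@Q1 runs 5, rem=0, completes. Q0=[] Q1=[P2,P5] Q2=[]
t=21-23: P2@Q1 runs 2, rem=0, completes. Q0=[] Q1=[P5] Q2=[]
t=23-28: P5@Q1 runs 5, rem=5, quantum used, demote→Q2. Q0=[] Q1=[] Q2=[P5]
t=28-33: P5@Q2 runs 5, rem=0, completes. Q0=[] Q1=[] Q2=[]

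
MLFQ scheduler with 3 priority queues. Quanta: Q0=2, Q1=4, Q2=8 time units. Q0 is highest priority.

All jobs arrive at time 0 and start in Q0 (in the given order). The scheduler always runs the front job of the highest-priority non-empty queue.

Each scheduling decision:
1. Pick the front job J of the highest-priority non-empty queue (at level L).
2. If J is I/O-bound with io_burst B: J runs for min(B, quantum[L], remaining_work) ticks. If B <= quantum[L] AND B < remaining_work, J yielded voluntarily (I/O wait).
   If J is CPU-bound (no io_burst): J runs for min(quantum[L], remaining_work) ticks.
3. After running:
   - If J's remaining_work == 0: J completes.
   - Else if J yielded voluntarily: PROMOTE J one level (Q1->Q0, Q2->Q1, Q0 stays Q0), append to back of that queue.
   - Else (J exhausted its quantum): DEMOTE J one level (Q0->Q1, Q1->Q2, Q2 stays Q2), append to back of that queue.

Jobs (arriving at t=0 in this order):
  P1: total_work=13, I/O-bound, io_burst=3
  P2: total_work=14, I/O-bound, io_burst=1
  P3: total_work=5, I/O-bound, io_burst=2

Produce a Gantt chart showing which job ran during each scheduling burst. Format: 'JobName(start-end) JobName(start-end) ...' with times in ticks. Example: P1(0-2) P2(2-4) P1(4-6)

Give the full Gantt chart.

Answer: P1(0-2) P2(2-3) P3(3-5) P2(5-6) P3(6-8) P2(8-9) P3(9-10) P2(10-11) P2(11-12) P2(12-13) P2(13-14) P2(14-15) P2(15-16) P2(16-17) P2(17-18) P2(18-19) P2(19-20) P2(20-21) P1(21-24) P1(24-26) P1(26-29) P1(29-31) P1(31-32)

Derivation:
t=0-2: P1@Q0 runs 2, rem=11, quantum used, demote→Q1. Q0=[P2,P3] Q1=[P1] Q2=[]
t=2-3: P2@Q0 runs 1, rem=13, I/O yield, promote→Q0. Q0=[P3,P2] Q1=[P1] Q2=[]
t=3-5: P3@Q0 runs 2, rem=3, I/O yield, promote→Q0. Q0=[P2,P3] Q1=[P1] Q2=[]
t=5-6: P2@Q0 runs 1, rem=12, I/O yield, promote→Q0. Q0=[P3,P2] Q1=[P1] Q2=[]
t=6-8: P3@Q0 runs 2, rem=1, I/O yield, promote→Q0. Q0=[P2,P3] Q1=[P1] Q2=[]
t=8-9: P2@Q0 runs 1, rem=11, I/O yield, promote→Q0. Q0=[P3,P2] Q1=[P1] Q2=[]
t=9-10: P3@Q0 runs 1, rem=0, completes. Q0=[P2] Q1=[P1] Q2=[]
t=10-11: P2@Q0 runs 1, rem=10, I/O yield, promote→Q0. Q0=[P2] Q1=[P1] Q2=[]
t=11-12: P2@Q0 runs 1, rem=9, I/O yield, promote→Q0. Q0=[P2] Q1=[P1] Q2=[]
t=12-13: P2@Q0 runs 1, rem=8, I/O yield, promote→Q0. Q0=[P2] Q1=[P1] Q2=[]
t=13-14: P2@Q0 runs 1, rem=7, I/O yield, promote→Q0. Q0=[P2] Q1=[P1] Q2=[]
t=14-15: P2@Q0 runs 1, rem=6, I/O yield, promote→Q0. Q0=[P2] Q1=[P1] Q2=[]
t=15-16: P2@Q0 runs 1, rem=5, I/O yield, promote→Q0. Q0=[P2] Q1=[P1] Q2=[]
t=16-17: P2@Q0 runs 1, rem=4, I/O yield, promote→Q0. Q0=[P2] Q1=[P1] Q2=[]
t=17-18: P2@Q0 runs 1, rem=3, I/O yield, promote→Q0. Q0=[P2] Q1=[P1] Q2=[]
t=18-19: P2@Q0 runs 1, rem=2, I/O yield, promote→Q0. Q0=[P2] Q1=[P1] Q2=[]
t=19-20: P2@Q0 runs 1, rem=1, I/O yield, promote→Q0. Q0=[P2] Q1=[P1] Q2=[]
t=20-21: P2@Q0 runs 1, rem=0, completes. Q0=[] Q1=[P1] Q2=[]
t=21-24: P1@Q1 runs 3, rem=8, I/O yield, promote→Q0. Q0=[P1] Q1=[] Q2=[]
t=24-26: P1@Q0 runs 2, rem=6, quantum used, demote→Q1. Q0=[] Q1=[P1] Q2=[]
t=26-29: P1@Q1 runs 3, rem=3, I/O yield, promote→Q0. Q0=[P1] Q1=[] Q2=[]
t=29-31: P1@Q0 runs 2, rem=1, quantum used, demote→Q1. Q0=[] Q1=[P1] Q2=[]
t=31-32: P1@Q1 runs 1, rem=0, completes. Q0=[] Q1=[] Q2=[]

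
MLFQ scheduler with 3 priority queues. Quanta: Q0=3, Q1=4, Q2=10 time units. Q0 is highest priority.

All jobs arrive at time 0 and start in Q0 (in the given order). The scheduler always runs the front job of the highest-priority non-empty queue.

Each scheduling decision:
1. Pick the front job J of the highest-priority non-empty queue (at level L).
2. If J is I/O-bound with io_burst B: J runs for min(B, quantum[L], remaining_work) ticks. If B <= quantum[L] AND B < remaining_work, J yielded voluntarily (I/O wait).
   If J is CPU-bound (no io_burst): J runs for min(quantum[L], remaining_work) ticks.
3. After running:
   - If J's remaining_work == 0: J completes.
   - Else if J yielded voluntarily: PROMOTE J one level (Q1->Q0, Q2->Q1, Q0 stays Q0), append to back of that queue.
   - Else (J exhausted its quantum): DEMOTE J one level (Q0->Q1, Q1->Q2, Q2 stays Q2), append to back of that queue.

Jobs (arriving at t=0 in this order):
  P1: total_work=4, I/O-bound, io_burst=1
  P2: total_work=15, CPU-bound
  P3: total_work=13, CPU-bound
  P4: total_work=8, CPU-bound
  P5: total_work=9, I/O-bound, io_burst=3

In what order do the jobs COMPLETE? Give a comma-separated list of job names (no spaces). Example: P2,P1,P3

t=0-1: P1@Q0 runs 1, rem=3, I/O yield, promote→Q0. Q0=[P2,P3,P4,P5,P1] Q1=[] Q2=[]
t=1-4: P2@Q0 runs 3, rem=12, quantum used, demote→Q1. Q0=[P3,P4,P5,P1] Q1=[P2] Q2=[]
t=4-7: P3@Q0 runs 3, rem=10, quantum used, demote→Q1. Q0=[P4,P5,P1] Q1=[P2,P3] Q2=[]
t=7-10: P4@Q0 runs 3, rem=5, quantum used, demote→Q1. Q0=[P5,P1] Q1=[P2,P3,P4] Q2=[]
t=10-13: P5@Q0 runs 3, rem=6, I/O yield, promote→Q0. Q0=[P1,P5] Q1=[P2,P3,P4] Q2=[]
t=13-14: P1@Q0 runs 1, rem=2, I/O yield, promote→Q0. Q0=[P5,P1] Q1=[P2,P3,P4] Q2=[]
t=14-17: P5@Q0 runs 3, rem=3, I/O yield, promote→Q0. Q0=[P1,P5] Q1=[P2,P3,P4] Q2=[]
t=17-18: P1@Q0 runs 1, rem=1, I/O yield, promote→Q0. Q0=[P5,P1] Q1=[P2,P3,P4] Q2=[]
t=18-21: P5@Q0 runs 3, rem=0, completes. Q0=[P1] Q1=[P2,P3,P4] Q2=[]
t=21-22: P1@Q0 runs 1, rem=0, completes. Q0=[] Q1=[P2,P3,P4] Q2=[]
t=22-26: P2@Q1 runs 4, rem=8, quantum used, demote→Q2. Q0=[] Q1=[P3,P4] Q2=[P2]
t=26-30: P3@Q1 runs 4, rem=6, quantum used, demote→Q2. Q0=[] Q1=[P4] Q2=[P2,P3]
t=30-34: P4@Q1 runs 4, rem=1, quantum used, demote→Q2. Q0=[] Q1=[] Q2=[P2,P3,P4]
t=34-42: P2@Q2 runs 8, rem=0, completes. Q0=[] Q1=[] Q2=[P3,P4]
t=42-48: P3@Q2 runs 6, rem=0, completes. Q0=[] Q1=[] Q2=[P4]
t=48-49: P4@Q2 runs 1, rem=0, completes. Q0=[] Q1=[] Q2=[]

Answer: P5,P1,P2,P3,P4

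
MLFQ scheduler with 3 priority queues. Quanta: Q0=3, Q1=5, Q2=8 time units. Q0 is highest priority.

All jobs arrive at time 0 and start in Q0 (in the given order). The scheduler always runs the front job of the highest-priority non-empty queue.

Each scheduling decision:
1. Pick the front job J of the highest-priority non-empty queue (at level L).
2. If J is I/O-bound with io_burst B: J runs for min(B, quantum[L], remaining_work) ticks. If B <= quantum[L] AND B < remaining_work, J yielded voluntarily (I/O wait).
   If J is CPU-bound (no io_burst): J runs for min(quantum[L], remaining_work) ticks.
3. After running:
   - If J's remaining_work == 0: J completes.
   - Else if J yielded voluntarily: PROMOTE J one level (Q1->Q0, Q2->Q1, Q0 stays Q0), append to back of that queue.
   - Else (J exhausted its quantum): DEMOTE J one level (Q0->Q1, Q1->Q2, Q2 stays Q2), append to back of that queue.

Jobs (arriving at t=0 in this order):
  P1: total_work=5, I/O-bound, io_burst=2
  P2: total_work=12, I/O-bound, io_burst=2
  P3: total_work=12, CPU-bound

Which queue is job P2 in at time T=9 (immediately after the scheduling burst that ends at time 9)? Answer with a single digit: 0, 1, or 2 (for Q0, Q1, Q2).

t=0-2: P1@Q0 runs 2, rem=3, I/O yield, promote→Q0. Q0=[P2,P3,P1] Q1=[] Q2=[]
t=2-4: P2@Q0 runs 2, rem=10, I/O yield, promote→Q0. Q0=[P3,P1,P2] Q1=[] Q2=[]
t=4-7: P3@Q0 runs 3, rem=9, quantum used, demote→Q1. Q0=[P1,P2] Q1=[P3] Q2=[]
t=7-9: P1@Q0 runs 2, rem=1, I/O yield, promote→Q0. Q0=[P2,P1] Q1=[P3] Q2=[]
t=9-11: P2@Q0 runs 2, rem=8, I/O yield, promote→Q0. Q0=[P1,P2] Q1=[P3] Q2=[]
t=11-12: P1@Q0 runs 1, rem=0, completes. Q0=[P2] Q1=[P3] Q2=[]
t=12-14: P2@Q0 runs 2, rem=6, I/O yield, promote→Q0. Q0=[P2] Q1=[P3] Q2=[]
t=14-16: P2@Q0 runs 2, rem=4, I/O yield, promote→Q0. Q0=[P2] Q1=[P3] Q2=[]
t=16-18: P2@Q0 runs 2, rem=2, I/O yield, promote→Q0. Q0=[P2] Q1=[P3] Q2=[]
t=18-20: P2@Q0 runs 2, rem=0, completes. Q0=[] Q1=[P3] Q2=[]
t=20-25: P3@Q1 runs 5, rem=4, quantum used, demote→Q2. Q0=[] Q1=[] Q2=[P3]
t=25-29: P3@Q2 runs 4, rem=0, completes. Q0=[] Q1=[] Q2=[]

Answer: 0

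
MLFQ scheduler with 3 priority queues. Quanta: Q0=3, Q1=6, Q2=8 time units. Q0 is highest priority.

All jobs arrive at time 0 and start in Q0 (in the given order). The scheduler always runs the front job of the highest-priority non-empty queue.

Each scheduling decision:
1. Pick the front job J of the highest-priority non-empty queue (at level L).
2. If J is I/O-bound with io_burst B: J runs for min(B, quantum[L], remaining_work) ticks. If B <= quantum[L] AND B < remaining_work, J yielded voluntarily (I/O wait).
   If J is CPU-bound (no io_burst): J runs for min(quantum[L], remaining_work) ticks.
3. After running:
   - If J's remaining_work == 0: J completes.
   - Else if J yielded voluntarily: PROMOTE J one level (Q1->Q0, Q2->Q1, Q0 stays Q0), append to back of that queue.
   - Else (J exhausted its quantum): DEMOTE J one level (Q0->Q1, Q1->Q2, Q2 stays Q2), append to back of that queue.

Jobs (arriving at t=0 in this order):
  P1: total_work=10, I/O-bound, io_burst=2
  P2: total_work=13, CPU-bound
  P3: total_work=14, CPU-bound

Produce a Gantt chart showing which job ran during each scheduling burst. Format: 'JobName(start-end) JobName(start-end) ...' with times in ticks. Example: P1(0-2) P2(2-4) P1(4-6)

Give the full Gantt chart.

t=0-2: P1@Q0 runs 2, rem=8, I/O yield, promote→Q0. Q0=[P2,P3,P1] Q1=[] Q2=[]
t=2-5: P2@Q0 runs 3, rem=10, quantum used, demote→Q1. Q0=[P3,P1] Q1=[P2] Q2=[]
t=5-8: P3@Q0 runs 3, rem=11, quantum used, demote→Q1. Q0=[P1] Q1=[P2,P3] Q2=[]
t=8-10: P1@Q0 runs 2, rem=6, I/O yield, promote→Q0. Q0=[P1] Q1=[P2,P3] Q2=[]
t=10-12: P1@Q0 runs 2, rem=4, I/O yield, promote→Q0. Q0=[P1] Q1=[P2,P3] Q2=[]
t=12-14: P1@Q0 runs 2, rem=2, I/O yield, promote→Q0. Q0=[P1] Q1=[P2,P3] Q2=[]
t=14-16: P1@Q0 runs 2, rem=0, completes. Q0=[] Q1=[P2,P3] Q2=[]
t=16-22: P2@Q1 runs 6, rem=4, quantum used, demote→Q2. Q0=[] Q1=[P3] Q2=[P2]
t=22-28: P3@Q1 runs 6, rem=5, quantum used, demote→Q2. Q0=[] Q1=[] Q2=[P2,P3]
t=28-32: P2@Q2 runs 4, rem=0, completes. Q0=[] Q1=[] Q2=[P3]
t=32-37: P3@Q2 runs 5, rem=0, completes. Q0=[] Q1=[] Q2=[]

Answer: P1(0-2) P2(2-5) P3(5-8) P1(8-10) P1(10-12) P1(12-14) P1(14-16) P2(16-22) P3(22-28) P2(28-32) P3(32-37)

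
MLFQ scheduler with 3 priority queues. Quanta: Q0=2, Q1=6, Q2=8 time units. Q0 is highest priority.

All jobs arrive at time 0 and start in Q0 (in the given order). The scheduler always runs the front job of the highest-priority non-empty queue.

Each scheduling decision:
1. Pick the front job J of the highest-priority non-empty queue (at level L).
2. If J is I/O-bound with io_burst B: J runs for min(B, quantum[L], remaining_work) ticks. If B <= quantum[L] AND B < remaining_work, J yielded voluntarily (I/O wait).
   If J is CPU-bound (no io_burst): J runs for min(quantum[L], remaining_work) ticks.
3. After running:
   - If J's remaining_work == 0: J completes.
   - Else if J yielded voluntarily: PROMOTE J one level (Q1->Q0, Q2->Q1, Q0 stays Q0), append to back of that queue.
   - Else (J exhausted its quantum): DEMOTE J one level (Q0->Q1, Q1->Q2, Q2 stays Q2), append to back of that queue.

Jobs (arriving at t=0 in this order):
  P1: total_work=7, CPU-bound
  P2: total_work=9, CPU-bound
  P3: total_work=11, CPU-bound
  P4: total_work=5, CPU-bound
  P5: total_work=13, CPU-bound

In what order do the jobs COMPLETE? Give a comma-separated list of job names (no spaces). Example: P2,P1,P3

t=0-2: P1@Q0 runs 2, rem=5, quantum used, demote→Q1. Q0=[P2,P3,P4,P5] Q1=[P1] Q2=[]
t=2-4: P2@Q0 runs 2, rem=7, quantum used, demote→Q1. Q0=[P3,P4,P5] Q1=[P1,P2] Q2=[]
t=4-6: P3@Q0 runs 2, rem=9, quantum used, demote→Q1. Q0=[P4,P5] Q1=[P1,P2,P3] Q2=[]
t=6-8: P4@Q0 runs 2, rem=3, quantum used, demote→Q1. Q0=[P5] Q1=[P1,P2,P3,P4] Q2=[]
t=8-10: P5@Q0 runs 2, rem=11, quantum used, demote→Q1. Q0=[] Q1=[P1,P2,P3,P4,P5] Q2=[]
t=10-15: P1@Q1 runs 5, rem=0, completes. Q0=[] Q1=[P2,P3,P4,P5] Q2=[]
t=15-21: P2@Q1 runs 6, rem=1, quantum used, demote→Q2. Q0=[] Q1=[P3,P4,P5] Q2=[P2]
t=21-27: P3@Q1 runs 6, rem=3, quantum used, demote→Q2. Q0=[] Q1=[P4,P5] Q2=[P2,P3]
t=27-30: P4@Q1 runs 3, rem=0, completes. Q0=[] Q1=[P5] Q2=[P2,P3]
t=30-36: P5@Q1 runs 6, rem=5, quantum used, demote→Q2. Q0=[] Q1=[] Q2=[P2,P3,P5]
t=36-37: P2@Q2 runs 1, rem=0, completes. Q0=[] Q1=[] Q2=[P3,P5]
t=37-40: P3@Q2 runs 3, rem=0, completes. Q0=[] Q1=[] Q2=[P5]
t=40-45: P5@Q2 runs 5, rem=0, completes. Q0=[] Q1=[] Q2=[]

Answer: P1,P4,P2,P3,P5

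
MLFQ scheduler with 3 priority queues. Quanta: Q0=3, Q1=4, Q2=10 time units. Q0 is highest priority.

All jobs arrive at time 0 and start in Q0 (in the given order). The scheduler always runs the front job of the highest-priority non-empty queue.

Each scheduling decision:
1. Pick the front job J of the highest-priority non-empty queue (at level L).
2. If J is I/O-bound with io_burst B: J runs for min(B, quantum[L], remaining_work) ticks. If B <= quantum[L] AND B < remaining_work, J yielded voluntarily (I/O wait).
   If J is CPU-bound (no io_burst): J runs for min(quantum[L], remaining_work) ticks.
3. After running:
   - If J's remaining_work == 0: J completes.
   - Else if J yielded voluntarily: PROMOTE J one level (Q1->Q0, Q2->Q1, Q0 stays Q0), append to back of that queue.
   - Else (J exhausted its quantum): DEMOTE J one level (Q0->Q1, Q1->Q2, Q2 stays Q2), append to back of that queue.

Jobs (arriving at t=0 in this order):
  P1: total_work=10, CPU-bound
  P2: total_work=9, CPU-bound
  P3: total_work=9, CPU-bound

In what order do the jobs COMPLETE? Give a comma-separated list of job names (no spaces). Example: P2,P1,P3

t=0-3: P1@Q0 runs 3, rem=7, quantum used, demote→Q1. Q0=[P2,P3] Q1=[P1] Q2=[]
t=3-6: P2@Q0 runs 3, rem=6, quantum used, demote→Q1. Q0=[P3] Q1=[P1,P2] Q2=[]
t=6-9: P3@Q0 runs 3, rem=6, quantum used, demote→Q1. Q0=[] Q1=[P1,P2,P3] Q2=[]
t=9-13: P1@Q1 runs 4, rem=3, quantum used, demote→Q2. Q0=[] Q1=[P2,P3] Q2=[P1]
t=13-17: P2@Q1 runs 4, rem=2, quantum used, demote→Q2. Q0=[] Q1=[P3] Q2=[P1,P2]
t=17-21: P3@Q1 runs 4, rem=2, quantum used, demote→Q2. Q0=[] Q1=[] Q2=[P1,P2,P3]
t=21-24: P1@Q2 runs 3, rem=0, completes. Q0=[] Q1=[] Q2=[P2,P3]
t=24-26: P2@Q2 runs 2, rem=0, completes. Q0=[] Q1=[] Q2=[P3]
t=26-28: P3@Q2 runs 2, rem=0, completes. Q0=[] Q1=[] Q2=[]

Answer: P1,P2,P3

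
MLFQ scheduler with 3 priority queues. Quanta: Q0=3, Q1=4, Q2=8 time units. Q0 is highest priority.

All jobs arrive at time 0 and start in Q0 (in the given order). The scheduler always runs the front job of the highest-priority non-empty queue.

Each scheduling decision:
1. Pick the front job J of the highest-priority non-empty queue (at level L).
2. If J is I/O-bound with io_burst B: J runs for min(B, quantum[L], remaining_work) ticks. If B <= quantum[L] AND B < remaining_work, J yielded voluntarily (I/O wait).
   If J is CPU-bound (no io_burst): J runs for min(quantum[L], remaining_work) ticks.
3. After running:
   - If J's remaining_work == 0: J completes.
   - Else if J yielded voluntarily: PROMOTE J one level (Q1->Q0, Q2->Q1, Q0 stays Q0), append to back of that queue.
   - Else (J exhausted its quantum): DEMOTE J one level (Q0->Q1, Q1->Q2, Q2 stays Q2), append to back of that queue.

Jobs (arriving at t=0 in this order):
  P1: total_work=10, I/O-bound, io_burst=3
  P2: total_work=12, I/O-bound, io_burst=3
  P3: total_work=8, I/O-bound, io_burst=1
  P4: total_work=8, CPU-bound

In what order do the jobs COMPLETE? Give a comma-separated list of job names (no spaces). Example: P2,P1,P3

t=0-3: P1@Q0 runs 3, rem=7, I/O yield, promote→Q0. Q0=[P2,P3,P4,P1] Q1=[] Q2=[]
t=3-6: P2@Q0 runs 3, rem=9, I/O yield, promote→Q0. Q0=[P3,P4,P1,P2] Q1=[] Q2=[]
t=6-7: P3@Q0 runs 1, rem=7, I/O yield, promote→Q0. Q0=[P4,P1,P2,P3] Q1=[] Q2=[]
t=7-10: P4@Q0 runs 3, rem=5, quantum used, demote→Q1. Q0=[P1,P2,P3] Q1=[P4] Q2=[]
t=10-13: P1@Q0 runs 3, rem=4, I/O yield, promote→Q0. Q0=[P2,P3,P1] Q1=[P4] Q2=[]
t=13-16: P2@Q0 runs 3, rem=6, I/O yield, promote→Q0. Q0=[P3,P1,P2] Q1=[P4] Q2=[]
t=16-17: P3@Q0 runs 1, rem=6, I/O yield, promote→Q0. Q0=[P1,P2,P3] Q1=[P4] Q2=[]
t=17-20: P1@Q0 runs 3, rem=1, I/O yield, promote→Q0. Q0=[P2,P3,P1] Q1=[P4] Q2=[]
t=20-23: P2@Q0 runs 3, rem=3, I/O yield, promote→Q0. Q0=[P3,P1,P2] Q1=[P4] Q2=[]
t=23-24: P3@Q0 runs 1, rem=5, I/O yield, promote→Q0. Q0=[P1,P2,P3] Q1=[P4] Q2=[]
t=24-25: P1@Q0 runs 1, rem=0, completes. Q0=[P2,P3] Q1=[P4] Q2=[]
t=25-28: P2@Q0 runs 3, rem=0, completes. Q0=[P3] Q1=[P4] Q2=[]
t=28-29: P3@Q0 runs 1, rem=4, I/O yield, promote→Q0. Q0=[P3] Q1=[P4] Q2=[]
t=29-30: P3@Q0 runs 1, rem=3, I/O yield, promote→Q0. Q0=[P3] Q1=[P4] Q2=[]
t=30-31: P3@Q0 runs 1, rem=2, I/O yield, promote→Q0. Q0=[P3] Q1=[P4] Q2=[]
t=31-32: P3@Q0 runs 1, rem=1, I/O yield, promote→Q0. Q0=[P3] Q1=[P4] Q2=[]
t=32-33: P3@Q0 runs 1, rem=0, completes. Q0=[] Q1=[P4] Q2=[]
t=33-37: P4@Q1 runs 4, rem=1, quantum used, demote→Q2. Q0=[] Q1=[] Q2=[P4]
t=37-38: P4@Q2 runs 1, rem=0, completes. Q0=[] Q1=[] Q2=[]

Answer: P1,P2,P3,P4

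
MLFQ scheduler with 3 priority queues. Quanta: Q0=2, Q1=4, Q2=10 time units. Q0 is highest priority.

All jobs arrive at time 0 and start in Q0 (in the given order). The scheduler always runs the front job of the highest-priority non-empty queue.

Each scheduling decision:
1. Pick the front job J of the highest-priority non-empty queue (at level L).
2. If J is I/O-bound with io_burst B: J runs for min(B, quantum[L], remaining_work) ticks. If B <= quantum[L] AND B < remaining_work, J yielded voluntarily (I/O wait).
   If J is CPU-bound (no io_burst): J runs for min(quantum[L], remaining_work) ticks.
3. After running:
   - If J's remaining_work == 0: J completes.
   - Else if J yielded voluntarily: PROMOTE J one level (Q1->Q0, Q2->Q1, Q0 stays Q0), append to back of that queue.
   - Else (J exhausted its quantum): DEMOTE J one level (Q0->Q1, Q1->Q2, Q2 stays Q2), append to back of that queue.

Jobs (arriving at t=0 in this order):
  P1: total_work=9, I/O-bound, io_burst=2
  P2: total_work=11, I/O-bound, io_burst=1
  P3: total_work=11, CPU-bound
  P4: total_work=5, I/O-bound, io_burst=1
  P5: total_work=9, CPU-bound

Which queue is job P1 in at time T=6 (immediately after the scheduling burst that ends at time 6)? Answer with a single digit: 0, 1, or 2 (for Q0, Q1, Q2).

Answer: 0

Derivation:
t=0-2: P1@Q0 runs 2, rem=7, I/O yield, promote→Q0. Q0=[P2,P3,P4,P5,P1] Q1=[] Q2=[]
t=2-3: P2@Q0 runs 1, rem=10, I/O yield, promote→Q0. Q0=[P3,P4,P5,P1,P2] Q1=[] Q2=[]
t=3-5: P3@Q0 runs 2, rem=9, quantum used, demote→Q1. Q0=[P4,P5,P1,P2] Q1=[P3] Q2=[]
t=5-6: P4@Q0 runs 1, rem=4, I/O yield, promote→Q0. Q0=[P5,P1,P2,P4] Q1=[P3] Q2=[]
t=6-8: P5@Q0 runs 2, rem=7, quantum used, demote→Q1. Q0=[P1,P2,P4] Q1=[P3,P5] Q2=[]
t=8-10: P1@Q0 runs 2, rem=5, I/O yield, promote→Q0. Q0=[P2,P4,P1] Q1=[P3,P5] Q2=[]
t=10-11: P2@Q0 runs 1, rem=9, I/O yield, promote→Q0. Q0=[P4,P1,P2] Q1=[P3,P5] Q2=[]
t=11-12: P4@Q0 runs 1, rem=3, I/O yield, promote→Q0. Q0=[P1,P2,P4] Q1=[P3,P5] Q2=[]
t=12-14: P1@Q0 runs 2, rem=3, I/O yield, promote→Q0. Q0=[P2,P4,P1] Q1=[P3,P5] Q2=[]
t=14-15: P2@Q0 runs 1, rem=8, I/O yield, promote→Q0. Q0=[P4,P1,P2] Q1=[P3,P5] Q2=[]
t=15-16: P4@Q0 runs 1, rem=2, I/O yield, promote→Q0. Q0=[P1,P2,P4] Q1=[P3,P5] Q2=[]
t=16-18: P1@Q0 runs 2, rem=1, I/O yield, promote→Q0. Q0=[P2,P4,P1] Q1=[P3,P5] Q2=[]
t=18-19: P2@Q0 runs 1, rem=7, I/O yield, promote→Q0. Q0=[P4,P1,P2] Q1=[P3,P5] Q2=[]
t=19-20: P4@Q0 runs 1, rem=1, I/O yield, promote→Q0. Q0=[P1,P2,P4] Q1=[P3,P5] Q2=[]
t=20-21: P1@Q0 runs 1, rem=0, completes. Q0=[P2,P4] Q1=[P3,P5] Q2=[]
t=21-22: P2@Q0 runs 1, rem=6, I/O yield, promote→Q0. Q0=[P4,P2] Q1=[P3,P5] Q2=[]
t=22-23: P4@Q0 runs 1, rem=0, completes. Q0=[P2] Q1=[P3,P5] Q2=[]
t=23-24: P2@Q0 runs 1, rem=5, I/O yield, promote→Q0. Q0=[P2] Q1=[P3,P5] Q2=[]
t=24-25: P2@Q0 runs 1, rem=4, I/O yield, promote→Q0. Q0=[P2] Q1=[P3,P5] Q2=[]
t=25-26: P2@Q0 runs 1, rem=3, I/O yield, promote→Q0. Q0=[P2] Q1=[P3,P5] Q2=[]
t=26-27: P2@Q0 runs 1, rem=2, I/O yield, promote→Q0. Q0=[P2] Q1=[P3,P5] Q2=[]
t=27-28: P2@Q0 runs 1, rem=1, I/O yield, promote→Q0. Q0=[P2] Q1=[P3,P5] Q2=[]
t=28-29: P2@Q0 runs 1, rem=0, completes. Q0=[] Q1=[P3,P5] Q2=[]
t=29-33: P3@Q1 runs 4, rem=5, quantum used, demote→Q2. Q0=[] Q1=[P5] Q2=[P3]
t=33-37: P5@Q1 runs 4, rem=3, quantum used, demote→Q2. Q0=[] Q1=[] Q2=[P3,P5]
t=37-42: P3@Q2 runs 5, rem=0, completes. Q0=[] Q1=[] Q2=[P5]
t=42-45: P5@Q2 runs 3, rem=0, completes. Q0=[] Q1=[] Q2=[]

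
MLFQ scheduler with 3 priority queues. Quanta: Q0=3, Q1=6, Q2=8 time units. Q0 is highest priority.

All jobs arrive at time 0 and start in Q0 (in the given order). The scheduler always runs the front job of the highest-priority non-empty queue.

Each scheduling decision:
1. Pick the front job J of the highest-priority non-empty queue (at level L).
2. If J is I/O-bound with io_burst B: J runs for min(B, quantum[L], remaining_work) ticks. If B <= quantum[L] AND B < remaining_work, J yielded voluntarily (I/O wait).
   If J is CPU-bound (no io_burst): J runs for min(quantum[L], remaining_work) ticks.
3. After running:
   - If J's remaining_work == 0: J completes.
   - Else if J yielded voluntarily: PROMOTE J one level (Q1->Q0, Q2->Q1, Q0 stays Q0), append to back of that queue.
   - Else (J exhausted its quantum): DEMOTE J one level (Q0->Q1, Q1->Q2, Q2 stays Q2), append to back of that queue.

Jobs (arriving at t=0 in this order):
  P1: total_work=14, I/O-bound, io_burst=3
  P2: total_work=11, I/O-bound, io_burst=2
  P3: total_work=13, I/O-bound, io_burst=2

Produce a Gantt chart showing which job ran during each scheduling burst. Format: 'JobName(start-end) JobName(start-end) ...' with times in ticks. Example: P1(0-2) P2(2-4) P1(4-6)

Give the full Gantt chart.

Answer: P1(0-3) P2(3-5) P3(5-7) P1(7-10) P2(10-12) P3(12-14) P1(14-17) P2(17-19) P3(19-21) P1(21-24) P2(24-26) P3(26-28) P1(28-30) P2(30-32) P3(32-34) P2(34-35) P3(35-37) P3(37-38)

Derivation:
t=0-3: P1@Q0 runs 3, rem=11, I/O yield, promote→Q0. Q0=[P2,P3,P1] Q1=[] Q2=[]
t=3-5: P2@Q0 runs 2, rem=9, I/O yield, promote→Q0. Q0=[P3,P1,P2] Q1=[] Q2=[]
t=5-7: P3@Q0 runs 2, rem=11, I/O yield, promote→Q0. Q0=[P1,P2,P3] Q1=[] Q2=[]
t=7-10: P1@Q0 runs 3, rem=8, I/O yield, promote→Q0. Q0=[P2,P3,P1] Q1=[] Q2=[]
t=10-12: P2@Q0 runs 2, rem=7, I/O yield, promote→Q0. Q0=[P3,P1,P2] Q1=[] Q2=[]
t=12-14: P3@Q0 runs 2, rem=9, I/O yield, promote→Q0. Q0=[P1,P2,P3] Q1=[] Q2=[]
t=14-17: P1@Q0 runs 3, rem=5, I/O yield, promote→Q0. Q0=[P2,P3,P1] Q1=[] Q2=[]
t=17-19: P2@Q0 runs 2, rem=5, I/O yield, promote→Q0. Q0=[P3,P1,P2] Q1=[] Q2=[]
t=19-21: P3@Q0 runs 2, rem=7, I/O yield, promote→Q0. Q0=[P1,P2,P3] Q1=[] Q2=[]
t=21-24: P1@Q0 runs 3, rem=2, I/O yield, promote→Q0. Q0=[P2,P3,P1] Q1=[] Q2=[]
t=24-26: P2@Q0 runs 2, rem=3, I/O yield, promote→Q0. Q0=[P3,P1,P2] Q1=[] Q2=[]
t=26-28: P3@Q0 runs 2, rem=5, I/O yield, promote→Q0. Q0=[P1,P2,P3] Q1=[] Q2=[]
t=28-30: P1@Q0 runs 2, rem=0, completes. Q0=[P2,P3] Q1=[] Q2=[]
t=30-32: P2@Q0 runs 2, rem=1, I/O yield, promote→Q0. Q0=[P3,P2] Q1=[] Q2=[]
t=32-34: P3@Q0 runs 2, rem=3, I/O yield, promote→Q0. Q0=[P2,P3] Q1=[] Q2=[]
t=34-35: P2@Q0 runs 1, rem=0, completes. Q0=[P3] Q1=[] Q2=[]
t=35-37: P3@Q0 runs 2, rem=1, I/O yield, promote→Q0. Q0=[P3] Q1=[] Q2=[]
t=37-38: P3@Q0 runs 1, rem=0, completes. Q0=[] Q1=[] Q2=[]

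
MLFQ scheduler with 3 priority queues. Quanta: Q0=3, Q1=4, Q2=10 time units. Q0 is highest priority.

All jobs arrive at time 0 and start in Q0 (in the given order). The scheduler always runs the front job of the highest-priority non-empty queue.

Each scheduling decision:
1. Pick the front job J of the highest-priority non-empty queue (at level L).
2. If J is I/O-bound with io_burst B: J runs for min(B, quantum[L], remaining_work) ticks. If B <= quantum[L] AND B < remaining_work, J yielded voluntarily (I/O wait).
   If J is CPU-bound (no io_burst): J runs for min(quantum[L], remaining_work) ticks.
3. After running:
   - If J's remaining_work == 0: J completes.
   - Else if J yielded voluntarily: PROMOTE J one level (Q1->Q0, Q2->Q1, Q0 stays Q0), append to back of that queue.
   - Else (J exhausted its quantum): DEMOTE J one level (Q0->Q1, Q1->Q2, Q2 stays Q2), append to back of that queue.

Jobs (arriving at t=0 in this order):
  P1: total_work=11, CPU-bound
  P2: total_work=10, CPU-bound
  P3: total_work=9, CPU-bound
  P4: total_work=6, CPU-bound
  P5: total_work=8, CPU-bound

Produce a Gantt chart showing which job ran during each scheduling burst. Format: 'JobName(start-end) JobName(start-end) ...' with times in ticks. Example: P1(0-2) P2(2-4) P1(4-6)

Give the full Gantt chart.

Answer: P1(0-3) P2(3-6) P3(6-9) P4(9-12) P5(12-15) P1(15-19) P2(19-23) P3(23-27) P4(27-30) P5(30-34) P1(34-38) P2(38-41) P3(41-43) P5(43-44)

Derivation:
t=0-3: P1@Q0 runs 3, rem=8, quantum used, demote→Q1. Q0=[P2,P3,P4,P5] Q1=[P1] Q2=[]
t=3-6: P2@Q0 runs 3, rem=7, quantum used, demote→Q1. Q0=[P3,P4,P5] Q1=[P1,P2] Q2=[]
t=6-9: P3@Q0 runs 3, rem=6, quantum used, demote→Q1. Q0=[P4,P5] Q1=[P1,P2,P3] Q2=[]
t=9-12: P4@Q0 runs 3, rem=3, quantum used, demote→Q1. Q0=[P5] Q1=[P1,P2,P3,P4] Q2=[]
t=12-15: P5@Q0 runs 3, rem=5, quantum used, demote→Q1. Q0=[] Q1=[P1,P2,P3,P4,P5] Q2=[]
t=15-19: P1@Q1 runs 4, rem=4, quantum used, demote→Q2. Q0=[] Q1=[P2,P3,P4,P5] Q2=[P1]
t=19-23: P2@Q1 runs 4, rem=3, quantum used, demote→Q2. Q0=[] Q1=[P3,P4,P5] Q2=[P1,P2]
t=23-27: P3@Q1 runs 4, rem=2, quantum used, demote→Q2. Q0=[] Q1=[P4,P5] Q2=[P1,P2,P3]
t=27-30: P4@Q1 runs 3, rem=0, completes. Q0=[] Q1=[P5] Q2=[P1,P2,P3]
t=30-34: P5@Q1 runs 4, rem=1, quantum used, demote→Q2. Q0=[] Q1=[] Q2=[P1,P2,P3,P5]
t=34-38: P1@Q2 runs 4, rem=0, completes. Q0=[] Q1=[] Q2=[P2,P3,P5]
t=38-41: P2@Q2 runs 3, rem=0, completes. Q0=[] Q1=[] Q2=[P3,P5]
t=41-43: P3@Q2 runs 2, rem=0, completes. Q0=[] Q1=[] Q2=[P5]
t=43-44: P5@Q2 runs 1, rem=0, completes. Q0=[] Q1=[] Q2=[]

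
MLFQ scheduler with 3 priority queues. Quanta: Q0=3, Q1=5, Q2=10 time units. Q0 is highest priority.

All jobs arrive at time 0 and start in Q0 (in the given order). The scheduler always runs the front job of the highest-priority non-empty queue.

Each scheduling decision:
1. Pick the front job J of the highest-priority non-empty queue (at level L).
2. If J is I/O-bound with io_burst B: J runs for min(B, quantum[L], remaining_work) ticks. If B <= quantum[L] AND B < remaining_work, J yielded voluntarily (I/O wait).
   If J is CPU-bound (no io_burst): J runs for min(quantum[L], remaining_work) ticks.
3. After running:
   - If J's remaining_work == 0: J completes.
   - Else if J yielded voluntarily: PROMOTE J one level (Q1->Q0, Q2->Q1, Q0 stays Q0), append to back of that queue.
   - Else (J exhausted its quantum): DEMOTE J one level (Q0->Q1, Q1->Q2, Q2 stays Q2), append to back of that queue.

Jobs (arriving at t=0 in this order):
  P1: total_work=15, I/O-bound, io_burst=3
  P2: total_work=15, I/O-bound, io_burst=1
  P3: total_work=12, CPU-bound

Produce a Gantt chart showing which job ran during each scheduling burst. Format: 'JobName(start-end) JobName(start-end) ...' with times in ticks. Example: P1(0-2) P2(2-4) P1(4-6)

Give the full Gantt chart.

t=0-3: P1@Q0 runs 3, rem=12, I/O yield, promote→Q0. Q0=[P2,P3,P1] Q1=[] Q2=[]
t=3-4: P2@Q0 runs 1, rem=14, I/O yield, promote→Q0. Q0=[P3,P1,P2] Q1=[] Q2=[]
t=4-7: P3@Q0 runs 3, rem=9, quantum used, demote→Q1. Q0=[P1,P2] Q1=[P3] Q2=[]
t=7-10: P1@Q0 runs 3, rem=9, I/O yield, promote→Q0. Q0=[P2,P1] Q1=[P3] Q2=[]
t=10-11: P2@Q0 runs 1, rem=13, I/O yield, promote→Q0. Q0=[P1,P2] Q1=[P3] Q2=[]
t=11-14: P1@Q0 runs 3, rem=6, I/O yield, promote→Q0. Q0=[P2,P1] Q1=[P3] Q2=[]
t=14-15: P2@Q0 runs 1, rem=12, I/O yield, promote→Q0. Q0=[P1,P2] Q1=[P3] Q2=[]
t=15-18: P1@Q0 runs 3, rem=3, I/O yield, promote→Q0. Q0=[P2,P1] Q1=[P3] Q2=[]
t=18-19: P2@Q0 runs 1, rem=11, I/O yield, promote→Q0. Q0=[P1,P2] Q1=[P3] Q2=[]
t=19-22: P1@Q0 runs 3, rem=0, completes. Q0=[P2] Q1=[P3] Q2=[]
t=22-23: P2@Q0 runs 1, rem=10, I/O yield, promote→Q0. Q0=[P2] Q1=[P3] Q2=[]
t=23-24: P2@Q0 runs 1, rem=9, I/O yield, promote→Q0. Q0=[P2] Q1=[P3] Q2=[]
t=24-25: P2@Q0 runs 1, rem=8, I/O yield, promote→Q0. Q0=[P2] Q1=[P3] Q2=[]
t=25-26: P2@Q0 runs 1, rem=7, I/O yield, promote→Q0. Q0=[P2] Q1=[P3] Q2=[]
t=26-27: P2@Q0 runs 1, rem=6, I/O yield, promote→Q0. Q0=[P2] Q1=[P3] Q2=[]
t=27-28: P2@Q0 runs 1, rem=5, I/O yield, promote→Q0. Q0=[P2] Q1=[P3] Q2=[]
t=28-29: P2@Q0 runs 1, rem=4, I/O yield, promote→Q0. Q0=[P2] Q1=[P3] Q2=[]
t=29-30: P2@Q0 runs 1, rem=3, I/O yield, promote→Q0. Q0=[P2] Q1=[P3] Q2=[]
t=30-31: P2@Q0 runs 1, rem=2, I/O yield, promote→Q0. Q0=[P2] Q1=[P3] Q2=[]
t=31-32: P2@Q0 runs 1, rem=1, I/O yield, promote→Q0. Q0=[P2] Q1=[P3] Q2=[]
t=32-33: P2@Q0 runs 1, rem=0, completes. Q0=[] Q1=[P3] Q2=[]
t=33-38: P3@Q1 runs 5, rem=4, quantum used, demote→Q2. Q0=[] Q1=[] Q2=[P3]
t=38-42: P3@Q2 runs 4, rem=0, completes. Q0=[] Q1=[] Q2=[]

Answer: P1(0-3) P2(3-4) P3(4-7) P1(7-10) P2(10-11) P1(11-14) P2(14-15) P1(15-18) P2(18-19) P1(19-22) P2(22-23) P2(23-24) P2(24-25) P2(25-26) P2(26-27) P2(27-28) P2(28-29) P2(29-30) P2(30-31) P2(31-32) P2(32-33) P3(33-38) P3(38-42)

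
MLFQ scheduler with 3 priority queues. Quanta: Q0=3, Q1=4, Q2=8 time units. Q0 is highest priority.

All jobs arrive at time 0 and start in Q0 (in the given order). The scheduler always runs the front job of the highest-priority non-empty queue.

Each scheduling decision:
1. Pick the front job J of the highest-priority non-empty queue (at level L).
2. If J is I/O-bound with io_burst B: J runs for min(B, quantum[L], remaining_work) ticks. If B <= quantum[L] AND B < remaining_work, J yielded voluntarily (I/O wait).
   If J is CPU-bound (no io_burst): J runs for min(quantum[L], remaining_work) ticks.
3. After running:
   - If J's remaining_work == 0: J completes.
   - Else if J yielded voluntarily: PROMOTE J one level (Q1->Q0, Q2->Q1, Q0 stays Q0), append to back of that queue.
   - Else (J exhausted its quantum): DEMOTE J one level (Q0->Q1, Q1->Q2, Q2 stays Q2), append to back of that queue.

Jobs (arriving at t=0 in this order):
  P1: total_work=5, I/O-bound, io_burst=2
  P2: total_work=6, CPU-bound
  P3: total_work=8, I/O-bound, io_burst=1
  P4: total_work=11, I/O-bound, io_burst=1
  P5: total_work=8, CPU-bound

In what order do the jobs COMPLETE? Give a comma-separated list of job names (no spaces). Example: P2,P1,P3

t=0-2: P1@Q0 runs 2, rem=3, I/O yield, promote→Q0. Q0=[P2,P3,P4,P5,P1] Q1=[] Q2=[]
t=2-5: P2@Q0 runs 3, rem=3, quantum used, demote→Q1. Q0=[P3,P4,P5,P1] Q1=[P2] Q2=[]
t=5-6: P3@Q0 runs 1, rem=7, I/O yield, promote→Q0. Q0=[P4,P5,P1,P3] Q1=[P2] Q2=[]
t=6-7: P4@Q0 runs 1, rem=10, I/O yield, promote→Q0. Q0=[P5,P1,P3,P4] Q1=[P2] Q2=[]
t=7-10: P5@Q0 runs 3, rem=5, quantum used, demote→Q1. Q0=[P1,P3,P4] Q1=[P2,P5] Q2=[]
t=10-12: P1@Q0 runs 2, rem=1, I/O yield, promote→Q0. Q0=[P3,P4,P1] Q1=[P2,P5] Q2=[]
t=12-13: P3@Q0 runs 1, rem=6, I/O yield, promote→Q0. Q0=[P4,P1,P3] Q1=[P2,P5] Q2=[]
t=13-14: P4@Q0 runs 1, rem=9, I/O yield, promote→Q0. Q0=[P1,P3,P4] Q1=[P2,P5] Q2=[]
t=14-15: P1@Q0 runs 1, rem=0, completes. Q0=[P3,P4] Q1=[P2,P5] Q2=[]
t=15-16: P3@Q0 runs 1, rem=5, I/O yield, promote→Q0. Q0=[P4,P3] Q1=[P2,P5] Q2=[]
t=16-17: P4@Q0 runs 1, rem=8, I/O yield, promote→Q0. Q0=[P3,P4] Q1=[P2,P5] Q2=[]
t=17-18: P3@Q0 runs 1, rem=4, I/O yield, promote→Q0. Q0=[P4,P3] Q1=[P2,P5] Q2=[]
t=18-19: P4@Q0 runs 1, rem=7, I/O yield, promote→Q0. Q0=[P3,P4] Q1=[P2,P5] Q2=[]
t=19-20: P3@Q0 runs 1, rem=3, I/O yield, promote→Q0. Q0=[P4,P3] Q1=[P2,P5] Q2=[]
t=20-21: P4@Q0 runs 1, rem=6, I/O yield, promote→Q0. Q0=[P3,P4] Q1=[P2,P5] Q2=[]
t=21-22: P3@Q0 runs 1, rem=2, I/O yield, promote→Q0. Q0=[P4,P3] Q1=[P2,P5] Q2=[]
t=22-23: P4@Q0 runs 1, rem=5, I/O yield, promote→Q0. Q0=[P3,P4] Q1=[P2,P5] Q2=[]
t=23-24: P3@Q0 runs 1, rem=1, I/O yield, promote→Q0. Q0=[P4,P3] Q1=[P2,P5] Q2=[]
t=24-25: P4@Q0 runs 1, rem=4, I/O yield, promote→Q0. Q0=[P3,P4] Q1=[P2,P5] Q2=[]
t=25-26: P3@Q0 runs 1, rem=0, completes. Q0=[P4] Q1=[P2,P5] Q2=[]
t=26-27: P4@Q0 runs 1, rem=3, I/O yield, promote→Q0. Q0=[P4] Q1=[P2,P5] Q2=[]
t=27-28: P4@Q0 runs 1, rem=2, I/O yield, promote→Q0. Q0=[P4] Q1=[P2,P5] Q2=[]
t=28-29: P4@Q0 runs 1, rem=1, I/O yield, promote→Q0. Q0=[P4] Q1=[P2,P5] Q2=[]
t=29-30: P4@Q0 runs 1, rem=0, completes. Q0=[] Q1=[P2,P5] Q2=[]
t=30-33: P2@Q1 runs 3, rem=0, completes. Q0=[] Q1=[P5] Q2=[]
t=33-37: P5@Q1 runs 4, rem=1, quantum used, demote→Q2. Q0=[] Q1=[] Q2=[P5]
t=37-38: P5@Q2 runs 1, rem=0, completes. Q0=[] Q1=[] Q2=[]

Answer: P1,P3,P4,P2,P5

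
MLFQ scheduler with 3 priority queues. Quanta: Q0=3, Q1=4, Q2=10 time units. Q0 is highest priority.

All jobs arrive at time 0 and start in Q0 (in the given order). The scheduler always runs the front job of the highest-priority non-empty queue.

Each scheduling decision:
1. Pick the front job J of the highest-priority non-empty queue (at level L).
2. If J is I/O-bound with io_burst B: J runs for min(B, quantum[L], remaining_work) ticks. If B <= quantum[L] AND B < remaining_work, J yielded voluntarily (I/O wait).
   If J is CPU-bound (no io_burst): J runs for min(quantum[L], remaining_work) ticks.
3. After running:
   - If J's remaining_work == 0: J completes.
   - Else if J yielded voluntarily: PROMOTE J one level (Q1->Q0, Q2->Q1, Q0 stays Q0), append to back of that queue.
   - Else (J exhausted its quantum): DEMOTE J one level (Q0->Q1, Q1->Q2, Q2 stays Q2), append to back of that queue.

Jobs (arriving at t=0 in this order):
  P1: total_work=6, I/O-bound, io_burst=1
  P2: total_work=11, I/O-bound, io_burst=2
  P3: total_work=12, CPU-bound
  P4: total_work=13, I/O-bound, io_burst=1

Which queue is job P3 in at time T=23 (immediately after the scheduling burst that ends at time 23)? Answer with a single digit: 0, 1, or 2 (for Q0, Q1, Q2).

t=0-1: P1@Q0 runs 1, rem=5, I/O yield, promote→Q0. Q0=[P2,P3,P4,P1] Q1=[] Q2=[]
t=1-3: P2@Q0 runs 2, rem=9, I/O yield, promote→Q0. Q0=[P3,P4,P1,P2] Q1=[] Q2=[]
t=3-6: P3@Q0 runs 3, rem=9, quantum used, demote→Q1. Q0=[P4,P1,P2] Q1=[P3] Q2=[]
t=6-7: P4@Q0 runs 1, rem=12, I/O yield, promote→Q0. Q0=[P1,P2,P4] Q1=[P3] Q2=[]
t=7-8: P1@Q0 runs 1, rem=4, I/O yield, promote→Q0. Q0=[P2,P4,P1] Q1=[P3] Q2=[]
t=8-10: P2@Q0 runs 2, rem=7, I/O yield, promote→Q0. Q0=[P4,P1,P2] Q1=[P3] Q2=[]
t=10-11: P4@Q0 runs 1, rem=11, I/O yield, promote→Q0. Q0=[P1,P2,P4] Q1=[P3] Q2=[]
t=11-12: P1@Q0 runs 1, rem=3, I/O yield, promote→Q0. Q0=[P2,P4,P1] Q1=[P3] Q2=[]
t=12-14: P2@Q0 runs 2, rem=5, I/O yield, promote→Q0. Q0=[P4,P1,P2] Q1=[P3] Q2=[]
t=14-15: P4@Q0 runs 1, rem=10, I/O yield, promote→Q0. Q0=[P1,P2,P4] Q1=[P3] Q2=[]
t=15-16: P1@Q0 runs 1, rem=2, I/O yield, promote→Q0. Q0=[P2,P4,P1] Q1=[P3] Q2=[]
t=16-18: P2@Q0 runs 2, rem=3, I/O yield, promote→Q0. Q0=[P4,P1,P2] Q1=[P3] Q2=[]
t=18-19: P4@Q0 runs 1, rem=9, I/O yield, promote→Q0. Q0=[P1,P2,P4] Q1=[P3] Q2=[]
t=19-20: P1@Q0 runs 1, rem=1, I/O yield, promote→Q0. Q0=[P2,P4,P1] Q1=[P3] Q2=[]
t=20-22: P2@Q0 runs 2, rem=1, I/O yield, promote→Q0. Q0=[P4,P1,P2] Q1=[P3] Q2=[]
t=22-23: P4@Q0 runs 1, rem=8, I/O yield, promote→Q0. Q0=[P1,P2,P4] Q1=[P3] Q2=[]
t=23-24: P1@Q0 runs 1, rem=0, completes. Q0=[P2,P4] Q1=[P3] Q2=[]
t=24-25: P2@Q0 runs 1, rem=0, completes. Q0=[P4] Q1=[P3] Q2=[]
t=25-26: P4@Q0 runs 1, rem=7, I/O yield, promote→Q0. Q0=[P4] Q1=[P3] Q2=[]
t=26-27: P4@Q0 runs 1, rem=6, I/O yield, promote→Q0. Q0=[P4] Q1=[P3] Q2=[]
t=27-28: P4@Q0 runs 1, rem=5, I/O yield, promote→Q0. Q0=[P4] Q1=[P3] Q2=[]
t=28-29: P4@Q0 runs 1, rem=4, I/O yield, promote→Q0. Q0=[P4] Q1=[P3] Q2=[]
t=29-30: P4@Q0 runs 1, rem=3, I/O yield, promote→Q0. Q0=[P4] Q1=[P3] Q2=[]
t=30-31: P4@Q0 runs 1, rem=2, I/O yield, promote→Q0. Q0=[P4] Q1=[P3] Q2=[]
t=31-32: P4@Q0 runs 1, rem=1, I/O yield, promote→Q0. Q0=[P4] Q1=[P3] Q2=[]
t=32-33: P4@Q0 runs 1, rem=0, completes. Q0=[] Q1=[P3] Q2=[]
t=33-37: P3@Q1 runs 4, rem=5, quantum used, demote→Q2. Q0=[] Q1=[] Q2=[P3]
t=37-42: P3@Q2 runs 5, rem=0, completes. Q0=[] Q1=[] Q2=[]

Answer: 1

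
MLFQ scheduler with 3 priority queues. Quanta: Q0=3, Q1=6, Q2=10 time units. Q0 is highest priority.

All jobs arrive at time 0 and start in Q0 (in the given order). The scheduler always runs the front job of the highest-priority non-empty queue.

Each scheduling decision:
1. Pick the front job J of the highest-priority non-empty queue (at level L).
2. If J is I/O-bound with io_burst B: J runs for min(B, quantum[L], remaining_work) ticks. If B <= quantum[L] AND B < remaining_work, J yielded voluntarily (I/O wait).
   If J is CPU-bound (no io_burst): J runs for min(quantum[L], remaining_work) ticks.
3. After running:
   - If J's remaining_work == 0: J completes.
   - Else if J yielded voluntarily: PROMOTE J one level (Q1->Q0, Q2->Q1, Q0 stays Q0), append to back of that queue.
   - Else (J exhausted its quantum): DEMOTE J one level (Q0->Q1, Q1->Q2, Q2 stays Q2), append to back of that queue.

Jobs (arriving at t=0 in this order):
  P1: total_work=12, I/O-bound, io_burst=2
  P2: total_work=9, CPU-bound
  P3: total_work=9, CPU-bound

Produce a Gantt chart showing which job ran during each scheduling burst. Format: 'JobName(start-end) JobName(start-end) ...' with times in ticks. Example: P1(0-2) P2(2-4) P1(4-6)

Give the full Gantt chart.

t=0-2: P1@Q0 runs 2, rem=10, I/O yield, promote→Q0. Q0=[P2,P3,P1] Q1=[] Q2=[]
t=2-5: P2@Q0 runs 3, rem=6, quantum used, demote→Q1. Q0=[P3,P1] Q1=[P2] Q2=[]
t=5-8: P3@Q0 runs 3, rem=6, quantum used, demote→Q1. Q0=[P1] Q1=[P2,P3] Q2=[]
t=8-10: P1@Q0 runs 2, rem=8, I/O yield, promote→Q0. Q0=[P1] Q1=[P2,P3] Q2=[]
t=10-12: P1@Q0 runs 2, rem=6, I/O yield, promote→Q0. Q0=[P1] Q1=[P2,P3] Q2=[]
t=12-14: P1@Q0 runs 2, rem=4, I/O yield, promote→Q0. Q0=[P1] Q1=[P2,P3] Q2=[]
t=14-16: P1@Q0 runs 2, rem=2, I/O yield, promote→Q0. Q0=[P1] Q1=[P2,P3] Q2=[]
t=16-18: P1@Q0 runs 2, rem=0, completes. Q0=[] Q1=[P2,P3] Q2=[]
t=18-24: P2@Q1 runs 6, rem=0, completes. Q0=[] Q1=[P3] Q2=[]
t=24-30: P3@Q1 runs 6, rem=0, completes. Q0=[] Q1=[] Q2=[]

Answer: P1(0-2) P2(2-5) P3(5-8) P1(8-10) P1(10-12) P1(12-14) P1(14-16) P1(16-18) P2(18-24) P3(24-30)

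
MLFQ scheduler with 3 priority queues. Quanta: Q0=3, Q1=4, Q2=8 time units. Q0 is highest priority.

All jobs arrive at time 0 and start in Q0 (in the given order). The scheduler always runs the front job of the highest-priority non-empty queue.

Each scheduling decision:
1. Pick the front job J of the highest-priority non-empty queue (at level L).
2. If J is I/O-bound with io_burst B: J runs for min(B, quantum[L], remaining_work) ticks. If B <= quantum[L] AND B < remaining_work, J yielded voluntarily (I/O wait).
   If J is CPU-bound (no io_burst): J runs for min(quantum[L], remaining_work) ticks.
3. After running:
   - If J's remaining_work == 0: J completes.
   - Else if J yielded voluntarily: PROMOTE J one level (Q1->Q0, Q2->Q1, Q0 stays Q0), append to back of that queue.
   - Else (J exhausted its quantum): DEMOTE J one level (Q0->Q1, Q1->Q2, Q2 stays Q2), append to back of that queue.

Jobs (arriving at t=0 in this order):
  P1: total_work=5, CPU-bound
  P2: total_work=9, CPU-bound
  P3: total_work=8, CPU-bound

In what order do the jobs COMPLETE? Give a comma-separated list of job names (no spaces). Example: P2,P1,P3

Answer: P1,P2,P3

Derivation:
t=0-3: P1@Q0 runs 3, rem=2, quantum used, demote→Q1. Q0=[P2,P3] Q1=[P1] Q2=[]
t=3-6: P2@Q0 runs 3, rem=6, quantum used, demote→Q1. Q0=[P3] Q1=[P1,P2] Q2=[]
t=6-9: P3@Q0 runs 3, rem=5, quantum used, demote→Q1. Q0=[] Q1=[P1,P2,P3] Q2=[]
t=9-11: P1@Q1 runs 2, rem=0, completes. Q0=[] Q1=[P2,P3] Q2=[]
t=11-15: P2@Q1 runs 4, rem=2, quantum used, demote→Q2. Q0=[] Q1=[P3] Q2=[P2]
t=15-19: P3@Q1 runs 4, rem=1, quantum used, demote→Q2. Q0=[] Q1=[] Q2=[P2,P3]
t=19-21: P2@Q2 runs 2, rem=0, completes. Q0=[] Q1=[] Q2=[P3]
t=21-22: P3@Q2 runs 1, rem=0, completes. Q0=[] Q1=[] Q2=[]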